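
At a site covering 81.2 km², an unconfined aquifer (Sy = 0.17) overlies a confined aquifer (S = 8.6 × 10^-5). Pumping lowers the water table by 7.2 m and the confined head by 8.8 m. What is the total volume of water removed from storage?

ΔV ≈ 9.95 × 10^7 m³

A = 81.2 km² = 8.12 × 10^7 m²
Unconfined: ΔV_u = Sy × A × Δh_u = 0.17 × 8.12 × 10^7 × 7.2 = 9.939 × 10^7 m³
Confined: ΔV_c = S × A × Δh_c = 8.6 × 10^-5 × 8.12 × 10^7 × 8.8 = 61450 m³
Total ΔV = 9.939 × 10^7 + 61450 = 9.945 × 10^7 m³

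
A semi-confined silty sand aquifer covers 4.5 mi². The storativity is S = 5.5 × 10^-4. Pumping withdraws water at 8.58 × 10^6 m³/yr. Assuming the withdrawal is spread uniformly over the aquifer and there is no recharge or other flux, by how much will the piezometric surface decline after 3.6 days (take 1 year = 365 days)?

A = 4.5 mi² = 1.165 × 10^7 m²
Q = 8.58 × 10^6 m³/yr = 23510 m³/d
ΔV = Q × t = 23510 m³/d × 3.6 d = 84620 m³
Δh = ΔV / (S × A) = 84620 / (5.5 × 10^-4 × 1.165 × 10^7) = 13.2 m

Δh ≈ 13.2 m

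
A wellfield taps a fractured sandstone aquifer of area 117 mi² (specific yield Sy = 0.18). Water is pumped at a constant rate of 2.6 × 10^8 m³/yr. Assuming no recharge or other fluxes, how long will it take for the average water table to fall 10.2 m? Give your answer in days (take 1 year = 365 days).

A = 117 mi² = 3.03 × 10^8 m²
ΔV = Sy × A × Δh = 0.18 × 3.03 × 10^8 × 10.2 = 5.564 × 10^8 m³
Q = 2.6 × 10^8 m³/yr = 7.123 × 10^5 m³/d
t = ΔV / Q = 5.564 × 10^8 m³ / 7.123 × 10^5 m³/d = 781 d

t ≈ 781 days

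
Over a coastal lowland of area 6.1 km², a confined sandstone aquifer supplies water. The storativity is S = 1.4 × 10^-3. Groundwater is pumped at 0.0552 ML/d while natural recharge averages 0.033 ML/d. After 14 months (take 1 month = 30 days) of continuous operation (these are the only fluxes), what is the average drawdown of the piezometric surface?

A = 6.1 km² = 6.1 × 10^6 m²
Net abstraction = 0.0552 − 0.033 = 0.0222 ML/d
Q_net = 0.0222 ML/d = 22.2 m³/d
t = 14 months = 420 d
ΔV = Q × t = 22.2 m³/d × 420 d = 9324 m³
Δh = ΔV / (S × A) = 9324 / (0.0014 × 6.1 × 10^6) = 1.092 m

Δh ≈ 1.09 m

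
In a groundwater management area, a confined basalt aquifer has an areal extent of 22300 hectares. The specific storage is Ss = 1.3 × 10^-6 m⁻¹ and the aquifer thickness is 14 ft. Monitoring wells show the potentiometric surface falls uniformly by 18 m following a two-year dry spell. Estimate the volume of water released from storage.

b = 14 ft = 4.267 m
S = Ss × b = 1.3 × 10^-6 m⁻¹ × 4.267 m = 5.547 × 10^-6
A = 22300 hectares = 2.23 × 10^8 m²
ΔV = S × A × Δh = 5.547 × 10^-6 × 2.23 × 10^8 m² × 18 m = 22270 m³

ΔV ≈ 22300 m³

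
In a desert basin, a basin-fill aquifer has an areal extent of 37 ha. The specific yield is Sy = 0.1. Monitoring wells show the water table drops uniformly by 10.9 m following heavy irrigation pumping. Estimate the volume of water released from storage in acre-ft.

A = 37 ha = 3.7 × 10^5 m²
ΔV = Sy × A × Δh = 0.1 × 3.7 × 10^5 m² × 10.9 m = 4.033 × 10^5 m³
ΔV = 4.033 × 10^5 m³ = 327 acre-ft

ΔV ≈ 327 acre-ft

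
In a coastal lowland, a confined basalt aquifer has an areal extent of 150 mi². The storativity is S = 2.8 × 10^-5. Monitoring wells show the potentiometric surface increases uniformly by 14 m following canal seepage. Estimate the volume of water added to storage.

ΔV ≈ 1.52 × 10^5 m³

A = 150 mi² = 3.885 × 10^8 m²
ΔV = S × A × Δh = 2.8 × 10^-5 × 3.885 × 10^8 m² × 14 m = 1.523 × 10^5 m³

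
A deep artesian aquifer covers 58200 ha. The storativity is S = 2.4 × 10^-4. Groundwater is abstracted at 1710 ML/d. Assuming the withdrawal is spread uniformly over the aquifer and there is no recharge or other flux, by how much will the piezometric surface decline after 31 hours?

A = 58200 ha = 5.82 × 10^8 m²
Q = 1710 ML/d = 1.71 × 10^6 m³/d
t = 31 hours = 1.292 d
ΔV = Q × t = 1.71 × 10^6 m³/d × 1.292 d = 2.209 × 10^6 m³
Δh = ΔV / (S × A) = 2.209 × 10^6 / (2.4 × 10^-4 × 5.82 × 10^8) = 15.81 m

Δh ≈ 15.8 m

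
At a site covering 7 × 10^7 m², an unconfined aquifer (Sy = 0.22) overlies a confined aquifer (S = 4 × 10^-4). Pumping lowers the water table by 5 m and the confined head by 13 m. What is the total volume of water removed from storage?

ΔV ≈ 7.74 × 10^7 m³

Unconfined: ΔV_u = Sy × A × Δh_u = 0.22 × 7 × 10^7 × 5 = 7.7 × 10^7 m³
Confined: ΔV_c = S × A × Δh_c = 4 × 10^-4 × 7 × 10^7 × 13 = 3.64 × 10^5 m³
Total ΔV = 7.7 × 10^7 + 3.64 × 10^5 = 7.736 × 10^7 m³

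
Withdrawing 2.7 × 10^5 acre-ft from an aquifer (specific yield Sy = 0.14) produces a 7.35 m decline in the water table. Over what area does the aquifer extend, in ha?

ΔV = 2.7 × 10^5 acre-ft = 3.33 × 10^8 m³
A = ΔV / (Sy × Δh) = 3.33 × 10^8 / (0.14 × 7.35) = 3.237 × 10^8 m²
A = 3.237 × 10^8 m² = 32370 ha

A ≈ 32400 ha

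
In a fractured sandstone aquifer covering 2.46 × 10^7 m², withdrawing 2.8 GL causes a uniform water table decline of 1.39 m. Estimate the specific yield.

ΔV = 2.8 GL = 2.8 × 10^6 m³
Sy = ΔV / (A × Δh) = 2.8 × 10^6 m³ / (2.46 × 10^7 m² × 1.39 m) = 0.08189

Sy ≈ 0.082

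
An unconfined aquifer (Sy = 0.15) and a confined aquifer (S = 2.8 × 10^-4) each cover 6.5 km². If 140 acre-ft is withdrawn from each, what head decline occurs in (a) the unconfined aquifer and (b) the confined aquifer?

Δh_u ≈ 0.177 m; Δh_c ≈ 94.9 m

A = 6.5 km² = 6.5 × 10^6 m²
ΔV = 140 acre-ft = 1.727 × 10^5 m³
Unconfined: Δh_u = ΔV/(Sy·A) = 1.727 × 10^5/(0.15 × 6.5 × 10^6) = 0.1771 m
Confined: Δh_c = ΔV/(S·A) = 1.727 × 10^5/(2.8 × 10^-4 × 6.5 × 10^6) = 94.88 m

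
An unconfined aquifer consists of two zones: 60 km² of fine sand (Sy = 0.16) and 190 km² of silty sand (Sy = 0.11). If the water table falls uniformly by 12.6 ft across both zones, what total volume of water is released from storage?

ΔV ≈ 1.17 × 10^8 m³

A₁ = 60 km² = 6 × 10^7 m²; A₂ = 190 km² = 1.9 × 10^8 m²
Δh = 12.6 ft = 3.84 m
ΔV₁ = 0.16 × 6 × 10^7 × 3.84 = 3.687 × 10^7 m³
ΔV₂ = 0.11 × 1.9 × 10^8 × 3.84 = 8.027 × 10^7 m³
ΔV = ΔV₁ + ΔV₂ = 1.171 × 10^8 m³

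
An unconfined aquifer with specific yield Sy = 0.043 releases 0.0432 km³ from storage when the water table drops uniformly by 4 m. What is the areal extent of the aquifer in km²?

ΔV = 0.0432 km³ = 4.32 × 10^7 m³
A = ΔV / (Sy × Δh) = 4.32 × 10^7 / (0.043 × 4) = 2.512 × 10^8 m²
A = 2.512 × 10^8 m² = 251.2 km²

A ≈ 251 km²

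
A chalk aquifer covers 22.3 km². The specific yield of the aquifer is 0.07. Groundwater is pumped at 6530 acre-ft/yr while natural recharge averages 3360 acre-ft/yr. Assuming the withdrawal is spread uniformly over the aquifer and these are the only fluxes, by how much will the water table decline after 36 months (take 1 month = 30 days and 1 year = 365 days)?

A = 22.3 km² = 2.23 × 10^7 m²
Net abstraction = 6530 − 3360 = 3170 acre-ft/yr
Q_net = 3170 acre-ft/yr = 10710 m³/d
t = 36 months = 1080 d
ΔV = Q × t = 10710 m³/d × 1080 d = 1.157 × 10^7 m³
Δh = ΔV / (Sy × A) = 1.157 × 10^7 / (0.07 × 2.23 × 10^7) = 7.412 m

Δh ≈ 7.41 m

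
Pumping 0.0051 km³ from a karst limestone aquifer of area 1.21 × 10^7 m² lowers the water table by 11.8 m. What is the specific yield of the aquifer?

Sy ≈ 0.036

ΔV = 0.0051 km³ = 5.1 × 10^6 m³
Sy = ΔV / (A × Δh) = 5.1 × 10^6 m³ / (1.21 × 10^7 m² × 11.8 m) = 0.03572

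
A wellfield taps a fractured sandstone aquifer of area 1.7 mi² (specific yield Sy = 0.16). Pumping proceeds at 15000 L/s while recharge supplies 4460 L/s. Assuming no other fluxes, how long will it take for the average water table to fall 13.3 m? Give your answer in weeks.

A = 1.7 mi² = 4.403 × 10^6 m²
ΔV = Sy × A × Δh = 0.16 × 4.403 × 10^6 × 13.3 = 9.37 × 10^6 m³
Net withdrawal = 15000 − 4460 = 10540 L/s = 9.107 × 10^5 m³/d
t = ΔV / Q = 9.37 × 10^6 m³ / 9.107 × 10^5 m³/d = 10.29 d
t = 10.29 d ≈ 1.47 weeks

t ≈ 1.47 weeks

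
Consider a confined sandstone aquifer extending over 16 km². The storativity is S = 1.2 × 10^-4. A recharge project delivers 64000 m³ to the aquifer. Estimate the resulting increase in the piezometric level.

Δh ≈ 33.3 m

A = 16 km² = 1.6 × 10^7 m²
Δh = ΔV / (S × A) = 64000 m³ / (1.2 × 10^-4 × 1.6 × 10^7 m²) = 33.33 m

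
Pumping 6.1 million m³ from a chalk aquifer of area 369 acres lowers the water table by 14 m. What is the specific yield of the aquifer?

Sy ≈ 0.29

A = 369 acres = 1.493 × 10^6 m²
ΔV = 6.1 million m³ = 6.1 × 10^6 m³
Sy = ΔV / (A × Δh) = 6.1 × 10^6 m³ / (1.493 × 10^6 m² × 14 m) = 0.2918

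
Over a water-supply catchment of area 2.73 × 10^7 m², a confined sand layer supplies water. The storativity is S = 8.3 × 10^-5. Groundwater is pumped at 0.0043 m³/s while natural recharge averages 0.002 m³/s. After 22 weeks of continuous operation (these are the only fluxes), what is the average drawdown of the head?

Net abstraction = 0.0043 − 0.002 = 0.0023 m³/s
Q_net = 0.0023 m³/s = 198.7 m³/d
t = 22 weeks = 154 d
ΔV = Q × t = 198.7 m³/d × 154 d = 30600 m³
Δh = ΔV / (S × A) = 30600 / (8.3 × 10^-5 × 2.73 × 10^7) = 13.51 m

Δh ≈ 13.5 m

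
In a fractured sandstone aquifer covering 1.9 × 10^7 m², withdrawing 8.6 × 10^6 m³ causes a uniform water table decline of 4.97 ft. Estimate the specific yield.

Δh = 4.97 ft = 1.515 m
Sy = ΔV / (A × Δh) = 8.6 × 10^6 m³ / (1.9 × 10^7 m² × 1.515 m) = 0.2988

Sy ≈ 0.3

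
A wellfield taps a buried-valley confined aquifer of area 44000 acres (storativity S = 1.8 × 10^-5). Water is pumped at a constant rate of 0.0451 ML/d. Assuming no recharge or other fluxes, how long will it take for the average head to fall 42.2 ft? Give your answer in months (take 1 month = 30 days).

A = 44000 acres = 1.781 × 10^8 m²
Δh = 42.2 ft = 12.86 m
ΔV = S × A × Δh = 1.8 × 10^-5 × 1.781 × 10^8 × 12.86 = 41230 m³
Q = 0.0451 ML/d = 45.1 m³/d
t = ΔV / Q = 41230 m³ / 45.1 m³/d = 914.1 d
t = 914.1 d ≈ 30.47 months

t ≈ 30.5 months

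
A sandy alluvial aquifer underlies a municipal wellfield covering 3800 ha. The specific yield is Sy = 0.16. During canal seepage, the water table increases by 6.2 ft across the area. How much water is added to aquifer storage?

ΔV ≈ 1.15 × 10^7 m³

A = 3800 ha = 3.8 × 10^7 m²
Δh = 6.2 ft = 1.89 m
ΔV = Sy × A × Δh = 0.16 × 3.8 × 10^7 m² × 1.89 m = 1.149 × 10^7 m³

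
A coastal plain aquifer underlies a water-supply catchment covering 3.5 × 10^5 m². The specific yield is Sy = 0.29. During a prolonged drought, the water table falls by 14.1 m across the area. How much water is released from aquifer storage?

ΔV ≈ 1.43 × 10^6 m³

ΔV = Sy × A × Δh = 0.29 × 3.5 × 10^5 m² × 14.1 m = 1.431 × 10^6 m³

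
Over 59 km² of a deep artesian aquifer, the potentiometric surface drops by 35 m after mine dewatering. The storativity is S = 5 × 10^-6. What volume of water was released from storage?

A = 59 km² = 5.9 × 10^7 m²
ΔV = S × A × Δh = 5 × 10^-6 × 5.9 × 10^7 m² × 35 m = 10320 m³

ΔV ≈ 10300 m³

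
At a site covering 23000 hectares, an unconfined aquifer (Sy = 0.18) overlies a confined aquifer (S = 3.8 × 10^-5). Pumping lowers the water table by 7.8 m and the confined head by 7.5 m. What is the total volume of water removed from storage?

ΔV ≈ 3.23 × 10^8 m³

A = 23000 hectares = 2.3 × 10^8 m²
Unconfined: ΔV_u = Sy × A × Δh_u = 0.18 × 2.3 × 10^8 × 7.8 = 3.229 × 10^8 m³
Confined: ΔV_c = S × A × Δh_c = 3.8 × 10^-5 × 2.3 × 10^8 × 7.5 = 65550 m³
Total ΔV = 3.229 × 10^8 + 65550 = 3.23 × 10^8 m³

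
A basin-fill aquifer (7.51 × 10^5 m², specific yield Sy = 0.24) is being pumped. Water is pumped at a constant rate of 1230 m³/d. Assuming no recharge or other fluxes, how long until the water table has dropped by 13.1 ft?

t ≈ 585 days

Δh = 13.1 ft = 3.993 m
ΔV = Sy × A × Δh = 0.24 × 7.51 × 10^5 × 3.993 = 7.197 × 10^5 m³
t = ΔV / Q = 7.197 × 10^5 m³ / 1230 m³/d = 585.1 d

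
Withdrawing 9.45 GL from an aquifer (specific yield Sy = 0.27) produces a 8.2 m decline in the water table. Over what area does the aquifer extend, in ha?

A ≈ 427 ha

ΔV = 9.45 GL = 9.45 × 10^6 m³
A = ΔV / (Sy × Δh) = 9.45 × 10^6 / (0.27 × 8.2) = 4.268 × 10^6 m²
A = 4.268 × 10^6 m² = 426.8 ha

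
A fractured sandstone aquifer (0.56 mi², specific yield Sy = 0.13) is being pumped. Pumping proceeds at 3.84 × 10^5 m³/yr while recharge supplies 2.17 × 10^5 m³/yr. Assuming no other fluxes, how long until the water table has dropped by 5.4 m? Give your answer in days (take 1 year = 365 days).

t ≈ 2230 days

A = 0.56 mi² = 1.45 × 10^6 m²
ΔV = Sy × A × Δh = 0.13 × 1.45 × 10^6 × 5.4 = 1.018 × 10^6 m³
Net withdrawal = 3.84 × 10^5 − 2.17 × 10^5 = 1.67 × 10^5 m³/yr = 457.5 m³/d
t = ΔV / Q = 1.018 × 10^6 m³ / 457.5 m³/d = 2225 d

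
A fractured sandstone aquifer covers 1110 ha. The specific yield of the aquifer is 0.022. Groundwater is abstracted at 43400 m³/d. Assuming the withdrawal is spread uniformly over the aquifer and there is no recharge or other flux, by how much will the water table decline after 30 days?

Δh ≈ 5.33 m

A = 1110 ha = 1.11 × 10^7 m²
ΔV = Q × t = 43400 m³/d × 30 d = 1.302 × 10^6 m³
Δh = ΔV / (Sy × A) = 1.302 × 10^6 / (0.022 × 1.11 × 10^7) = 5.332 m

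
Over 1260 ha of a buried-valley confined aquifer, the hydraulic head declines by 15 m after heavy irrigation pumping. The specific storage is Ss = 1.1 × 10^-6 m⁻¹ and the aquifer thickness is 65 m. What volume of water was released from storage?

S = Ss × b = 1.1 × 10^-6 m⁻¹ × 65 m = 7.15 × 10^-5
A = 1260 ha = 1.26 × 10^7 m²
ΔV = S × A × Δh = 7.15 × 10^-5 × 1.26 × 10^7 m² × 15 m = 13510 m³

ΔV ≈ 13500 m³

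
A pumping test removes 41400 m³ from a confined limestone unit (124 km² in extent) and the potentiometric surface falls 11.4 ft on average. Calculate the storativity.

S ≈ 9.6 × 10^-5

A = 124 km² = 1.24 × 10^8 m²
Δh = 11.4 ft = 3.475 m
S = ΔV / (A × Δh) = 41400 m³ / (1.24 × 10^8 m² × 3.475 m) = 9.609 × 10^-5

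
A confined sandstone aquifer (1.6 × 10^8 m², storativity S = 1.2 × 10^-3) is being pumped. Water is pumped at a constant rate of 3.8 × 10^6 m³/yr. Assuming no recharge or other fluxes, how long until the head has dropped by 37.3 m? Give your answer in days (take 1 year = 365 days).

ΔV = S × A × Δh = 0.0012 × 1.6 × 10^8 × 37.3 = 7.162 × 10^6 m³
Q = 3.8 × 10^6 m³/yr = 10410 m³/d
t = ΔV / Q = 7.162 × 10^6 m³ / 10410 m³/d = 687.9 d

t ≈ 688 days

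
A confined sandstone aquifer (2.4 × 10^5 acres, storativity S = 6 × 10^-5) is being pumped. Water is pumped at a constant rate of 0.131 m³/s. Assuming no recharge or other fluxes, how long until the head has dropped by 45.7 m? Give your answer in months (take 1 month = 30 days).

t ≈ 7.84 months

A = 2.4 × 10^5 acres = 9.712 × 10^8 m²
ΔV = S × A × Δh = 6 × 10^-5 × 9.712 × 10^8 × 45.7 = 2.663 × 10^6 m³
Q = 0.131 m³/s = 11320 m³/d
t = ΔV / Q = 2.663 × 10^6 m³ / 11320 m³/d = 235.3 d
t = 235.3 d ≈ 7.843 months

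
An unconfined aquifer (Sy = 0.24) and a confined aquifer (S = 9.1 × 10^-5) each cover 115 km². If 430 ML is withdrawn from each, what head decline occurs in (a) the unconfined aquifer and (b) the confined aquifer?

Δh_u ≈ 0.0156 m; Δh_c ≈ 41.1 m

A = 115 km² = 1.15 × 10^8 m²
ΔV = 430 ML = 4.3 × 10^5 m³
Unconfined: Δh_u = ΔV/(Sy·A) = 4.3 × 10^5/(0.24 × 1.15 × 10^8) = 0.01558 m
Confined: Δh_c = ΔV/(S·A) = 4.3 × 10^5/(9.1 × 10^-5 × 1.15 × 10^8) = 41.09 m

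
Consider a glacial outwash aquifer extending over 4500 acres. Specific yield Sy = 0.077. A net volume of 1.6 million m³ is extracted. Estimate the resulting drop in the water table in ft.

A = 4500 acres = 1.821 × 10^7 m²
ΔV = 1.6 million m³ = 1.6 × 10^6 m³
Δh = ΔV / (Sy × A) = 1.6 × 10^6 m³ / (0.077 × 1.821 × 10^7 m²) = 1.141 m
Δh = 1.141 m = 3.744 ft

Δh ≈ 3.74 ft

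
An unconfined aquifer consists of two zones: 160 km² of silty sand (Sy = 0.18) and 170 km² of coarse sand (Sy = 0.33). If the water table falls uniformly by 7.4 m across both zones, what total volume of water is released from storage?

ΔV ≈ 6.28 × 10^8 m³

A₁ = 160 km² = 1.6 × 10^8 m²; A₂ = 170 km² = 1.7 × 10^8 m²
ΔV₁ = 0.18 × 1.6 × 10^8 × 7.4 = 2.131 × 10^8 m³
ΔV₂ = 0.33 × 1.7 × 10^8 × 7.4 = 4.151 × 10^8 m³
ΔV = ΔV₁ + ΔV₂ = 6.283 × 10^8 m³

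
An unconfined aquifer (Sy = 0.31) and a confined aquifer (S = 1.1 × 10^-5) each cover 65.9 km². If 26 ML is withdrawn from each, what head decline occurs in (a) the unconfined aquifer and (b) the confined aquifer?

Δh_u ≈ 0.00127 m; Δh_c ≈ 35.9 m

A = 65.9 km² = 6.59 × 10^7 m²
ΔV = 26 ML = 26000 m³
Unconfined: Δh_u = ΔV/(Sy·A) = 26000/(0.31 × 6.59 × 10^7) = 0.001273 m
Confined: Δh_c = ΔV/(S·A) = 26000/(1.1 × 10^-5 × 6.59 × 10^7) = 35.87 m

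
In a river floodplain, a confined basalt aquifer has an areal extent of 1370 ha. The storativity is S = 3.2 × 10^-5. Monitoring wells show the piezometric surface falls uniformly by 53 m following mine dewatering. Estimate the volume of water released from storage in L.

A = 1370 ha = 1.37 × 10^7 m²
ΔV = S × A × Δh = 3.2 × 10^-5 × 1.37 × 10^7 m² × 53 m = 23240 m³
ΔV = 23240 m³ = 2.324 × 10^7 L

ΔV ≈ 2.32 × 10^7 L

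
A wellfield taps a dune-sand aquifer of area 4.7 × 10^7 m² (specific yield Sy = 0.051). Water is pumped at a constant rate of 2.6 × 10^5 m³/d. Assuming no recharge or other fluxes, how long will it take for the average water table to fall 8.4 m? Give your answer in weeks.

t ≈ 11.1 weeks

ΔV = Sy × A × Δh = 0.051 × 4.7 × 10^7 × 8.4 = 2.013 × 10^7 m³
t = ΔV / Q = 2.013 × 10^7 m³ / 2.6 × 10^5 m³/d = 77.44 d
t = 77.44 d ≈ 11.06 weeks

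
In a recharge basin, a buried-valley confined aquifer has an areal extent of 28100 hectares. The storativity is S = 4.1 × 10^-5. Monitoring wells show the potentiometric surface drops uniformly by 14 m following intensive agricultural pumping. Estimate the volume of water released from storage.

A = 28100 hectares = 2.81 × 10^8 m²
ΔV = S × A × Δh = 4.1 × 10^-5 × 2.81 × 10^8 m² × 14 m = 1.613 × 10^5 m³

ΔV ≈ 1.61 × 10^5 m³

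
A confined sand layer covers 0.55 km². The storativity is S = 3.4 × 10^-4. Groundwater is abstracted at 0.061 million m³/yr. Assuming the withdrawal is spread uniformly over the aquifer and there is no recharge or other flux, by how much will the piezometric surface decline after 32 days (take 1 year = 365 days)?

A = 0.55 km² = 5.5 × 10^5 m²
Q = 0.061 million m³/yr = 167.1 m³/d
ΔV = Q × t = 167.1 m³/d × 32 d = 5348 m³
Δh = ΔV / (S × A) = 5348 / (3.4 × 10^-4 × 5.5 × 10^5) = 28.6 m

Δh ≈ 28.6 m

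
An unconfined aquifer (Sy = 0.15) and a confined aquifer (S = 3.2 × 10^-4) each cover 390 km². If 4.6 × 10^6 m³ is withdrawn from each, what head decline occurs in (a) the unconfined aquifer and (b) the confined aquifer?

A = 390 km² = 3.9 × 10^8 m²
Unconfined: Δh_u = ΔV/(Sy·A) = 4.6 × 10^6/(0.15 × 3.9 × 10^8) = 0.07863 m
Confined: Δh_c = ΔV/(S·A) = 4.6 × 10^6/(3.2 × 10^-4 × 3.9 × 10^8) = 36.86 m

Δh_u ≈ 0.0786 m; Δh_c ≈ 36.9 m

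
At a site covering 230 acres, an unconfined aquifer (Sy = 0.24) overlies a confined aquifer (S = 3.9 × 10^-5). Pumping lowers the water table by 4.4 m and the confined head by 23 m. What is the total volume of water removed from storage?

A = 230 acres = 9.308 × 10^5 m²
Unconfined: ΔV_u = Sy × A × Δh_u = 0.24 × 9.308 × 10^5 × 4.4 = 9.829 × 10^5 m³
Confined: ΔV_c = S × A × Δh_c = 3.9 × 10^-5 × 9.308 × 10^5 × 23 = 834.9 m³
Total ΔV = 9.829 × 10^5 + 834.9 = 9.837 × 10^5 m³

ΔV ≈ 9.84 × 10^5 m³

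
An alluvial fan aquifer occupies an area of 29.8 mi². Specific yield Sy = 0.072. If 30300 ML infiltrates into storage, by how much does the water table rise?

A = 29.8 mi² = 7.718 × 10^7 m²
ΔV = 30300 ML = 3.03 × 10^7 m³
Δh = ΔV / (Sy × A) = 3.03 × 10^7 m³ / (0.072 × 7.718 × 10^7 m²) = 5.453 m

Δh ≈ 5.45 m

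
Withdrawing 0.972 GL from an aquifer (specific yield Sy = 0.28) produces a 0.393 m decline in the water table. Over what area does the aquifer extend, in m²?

A ≈ 8.83 × 10^6 m²

ΔV = 0.972 GL = 9.72 × 10^5 m³
A = ΔV / (Sy × Δh) = 9.72 × 10^5 / (0.28 × 0.393) = 8.833 × 10^6 m²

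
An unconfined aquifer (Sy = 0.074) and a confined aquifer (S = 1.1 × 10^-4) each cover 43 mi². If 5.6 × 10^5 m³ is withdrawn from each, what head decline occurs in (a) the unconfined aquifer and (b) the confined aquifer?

A = 43 mi² = 1.114 × 10^8 m²
Unconfined: Δh_u = ΔV/(Sy·A) = 5.6 × 10^5/(0.074 × 1.114 × 10^8) = 0.06795 m
Confined: Δh_c = ΔV/(S·A) = 5.6 × 10^5/(1.1 × 10^-4 × 1.114 × 10^8) = 45.71 m

Δh_u ≈ 0.068 m; Δh_c ≈ 45.7 m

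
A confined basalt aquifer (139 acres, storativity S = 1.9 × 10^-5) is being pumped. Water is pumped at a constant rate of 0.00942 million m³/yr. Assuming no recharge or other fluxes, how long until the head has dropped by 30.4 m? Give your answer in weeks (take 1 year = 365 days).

A = 139 acres = 5.625 × 10^5 m²
ΔV = S × A × Δh = 1.9 × 10^-5 × 5.625 × 10^5 × 30.4 = 324.9 m³
Q = 0.00942 million m³/yr = 25.81 m³/d
t = ΔV / Q = 324.9 m³ / 25.81 m³/d = 12.59 d
t = 12.59 d ≈ 1.798 weeks

t ≈ 1.8 weeks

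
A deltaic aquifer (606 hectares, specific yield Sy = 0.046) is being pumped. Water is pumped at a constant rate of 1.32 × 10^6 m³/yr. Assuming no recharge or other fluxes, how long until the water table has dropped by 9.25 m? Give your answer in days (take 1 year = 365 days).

t ≈ 713 days

A = 606 hectares = 6.06 × 10^6 m²
ΔV = Sy × A × Δh = 0.046 × 6.06 × 10^6 × 9.25 = 2.579 × 10^6 m³
Q = 1.32 × 10^6 m³/yr = 3616 m³/d
t = ΔV / Q = 2.579 × 10^6 m³ / 3616 m³/d = 713 d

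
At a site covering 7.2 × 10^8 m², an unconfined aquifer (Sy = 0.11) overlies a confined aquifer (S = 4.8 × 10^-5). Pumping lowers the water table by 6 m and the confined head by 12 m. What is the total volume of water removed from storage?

ΔV ≈ 4.76 × 10^8 m³

Unconfined: ΔV_u = Sy × A × Δh_u = 0.11 × 7.2 × 10^8 × 6 = 4.752 × 10^8 m³
Confined: ΔV_c = S × A × Δh_c = 4.8 × 10^-5 × 7.2 × 10^8 × 12 = 4.147 × 10^5 m³
Total ΔV = 4.752 × 10^8 + 4.147 × 10^5 = 4.756 × 10^8 m³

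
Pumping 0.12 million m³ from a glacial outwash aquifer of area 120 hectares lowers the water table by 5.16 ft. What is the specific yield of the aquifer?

A = 120 hectares = 1.2 × 10^6 m²
Δh = 5.16 ft = 1.573 m
ΔV = 0.12 million m³ = 1.2 × 10^5 m³
Sy = ΔV / (A × Δh) = 1.2 × 10^5 m³ / (1.2 × 10^6 m² × 1.573 m) = 0.06358

Sy ≈ 0.064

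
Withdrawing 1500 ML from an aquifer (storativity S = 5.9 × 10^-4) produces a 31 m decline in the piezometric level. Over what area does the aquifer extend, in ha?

ΔV = 1500 ML = 1.5 × 10^6 m³
A = ΔV / (S × Δh) = 1.5 × 10^6 / (5.9 × 10^-4 × 31) = 8.201 × 10^7 m²
A = 8.201 × 10^7 m² = 8201 ha

A ≈ 8200 ha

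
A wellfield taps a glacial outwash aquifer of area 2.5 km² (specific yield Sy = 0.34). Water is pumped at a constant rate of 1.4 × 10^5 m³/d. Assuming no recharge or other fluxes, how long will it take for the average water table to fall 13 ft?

t ≈ 24.1 days

A = 2.5 km² = 2.5 × 10^6 m²
Δh = 13 ft = 3.962 m
ΔV = Sy × A × Δh = 0.34 × 2.5 × 10^6 × 3.962 = 3.368 × 10^6 m³
t = ΔV / Q = 3.368 × 10^6 m³ / 1.4 × 10^5 m³/d = 24.06 d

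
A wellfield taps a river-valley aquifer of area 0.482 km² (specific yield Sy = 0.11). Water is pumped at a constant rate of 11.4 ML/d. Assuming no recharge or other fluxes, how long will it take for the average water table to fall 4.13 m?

t ≈ 19.2 days

A = 0.482 km² = 4.82 × 10^5 m²
ΔV = Sy × A × Δh = 0.11 × 4.82 × 10^5 × 4.13 = 2.19 × 10^5 m³
Q = 11.4 ML/d = 11400 m³/d
t = ΔV / Q = 2.19 × 10^5 m³ / 11400 m³/d = 19.21 d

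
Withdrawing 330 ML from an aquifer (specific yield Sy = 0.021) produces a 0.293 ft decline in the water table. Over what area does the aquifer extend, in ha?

A ≈ 17600 ha

Δh = 0.293 ft = 0.08931 m
ΔV = 330 ML = 3.3 × 10^5 m³
A = ΔV / (Sy × Δh) = 3.3 × 10^5 / (0.021 × 0.08931) = 1.76 × 10^8 m²
A = 1.76 × 10^8 m² = 17600 ha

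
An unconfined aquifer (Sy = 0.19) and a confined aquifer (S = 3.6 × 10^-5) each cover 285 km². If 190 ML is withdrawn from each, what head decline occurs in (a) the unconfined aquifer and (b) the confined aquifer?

Δh_u ≈ 0.00351 m; Δh_c ≈ 18.5 m

A = 285 km² = 2.85 × 10^8 m²
ΔV = 190 ML = 1.9 × 10^5 m³
Unconfined: Δh_u = ΔV/(Sy·A) = 1.9 × 10^5/(0.19 × 2.85 × 10^8) = 0.003509 m
Confined: Δh_c = ΔV/(S·A) = 1.9 × 10^5/(3.6 × 10^-5 × 2.85 × 10^8) = 18.52 m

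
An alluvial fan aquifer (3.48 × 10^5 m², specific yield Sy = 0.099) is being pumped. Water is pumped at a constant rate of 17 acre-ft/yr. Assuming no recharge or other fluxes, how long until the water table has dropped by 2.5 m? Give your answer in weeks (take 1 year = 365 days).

t ≈ 214 weeks

ΔV = Sy × A × Δh = 0.099 × 3.48 × 10^5 × 2.5 = 86130 m³
Q = 17 acre-ft/yr = 57.45 m³/d
t = ΔV / Q = 86130 m³ / 57.45 m³/d = 1499 d
t = 1499 d ≈ 214.2 weeks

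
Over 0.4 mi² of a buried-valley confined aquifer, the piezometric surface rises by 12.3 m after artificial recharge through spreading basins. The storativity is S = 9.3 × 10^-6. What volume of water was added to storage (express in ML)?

ΔV ≈ 0.119 ML

A = 0.4 mi² = 1.036 × 10^6 m²
ΔV = S × A × Δh = 9.3 × 10^-6 × 1.036 × 10^6 m² × 12.3 m = 118.5 m³
ΔV = 118.5 m³ = 0.1185 ML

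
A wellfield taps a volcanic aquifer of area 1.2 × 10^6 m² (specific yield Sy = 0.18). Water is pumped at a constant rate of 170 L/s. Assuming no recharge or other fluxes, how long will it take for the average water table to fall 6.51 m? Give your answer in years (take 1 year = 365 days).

ΔV = Sy × A × Δh = 0.18 × 1.2 × 10^6 × 6.51 = 1.406 × 10^6 m³
Q = 170 L/s = 14690 m³/d
t = ΔV / Q = 1.406 × 10^6 m³ / 14690 m³/d = 95.74 d
t = 95.74 d ≈ 0.2623 years

t ≈ 0.262 years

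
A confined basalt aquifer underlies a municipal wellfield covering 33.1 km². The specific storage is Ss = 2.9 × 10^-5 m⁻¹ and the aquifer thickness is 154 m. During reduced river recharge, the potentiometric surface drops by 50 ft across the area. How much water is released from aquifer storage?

ΔV ≈ 2.25 × 10^6 m³

S = Ss × b = 2.9 × 10^-5 m⁻¹ × 154 m = 4.466 × 10^-3
A = 33.1 km² = 3.31 × 10^7 m²
Δh = 50 ft = 15.24 m
ΔV = S × A × Δh = 0.004466 × 3.31 × 10^7 m² × 15.24 m = 2.253 × 10^6 m³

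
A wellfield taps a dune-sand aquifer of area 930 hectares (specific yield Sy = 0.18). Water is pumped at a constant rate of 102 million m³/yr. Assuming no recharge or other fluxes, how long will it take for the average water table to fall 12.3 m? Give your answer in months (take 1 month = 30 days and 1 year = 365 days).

A = 930 hectares = 9.3 × 10^6 m²
ΔV = Sy × A × Δh = 0.18 × 9.3 × 10^6 × 12.3 = 2.059 × 10^7 m³
Q = 102 million m³/yr = 2.795 × 10^5 m³/d
t = ΔV / Q = 2.059 × 10^7 m³ / 2.795 × 10^5 m³/d = 73.68 d
t = 73.68 d ≈ 2.456 months

t ≈ 2.46 months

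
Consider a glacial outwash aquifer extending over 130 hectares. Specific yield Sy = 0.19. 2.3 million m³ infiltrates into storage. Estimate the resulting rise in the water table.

Δh ≈ 9.31 m

A = 130 hectares = 1.3 × 10^6 m²
ΔV = 2.3 million m³ = 2.3 × 10^6 m³
Δh = ΔV / (Sy × A) = 2.3 × 10^6 m³ / (0.19 × 1.3 × 10^6 m²) = 9.312 m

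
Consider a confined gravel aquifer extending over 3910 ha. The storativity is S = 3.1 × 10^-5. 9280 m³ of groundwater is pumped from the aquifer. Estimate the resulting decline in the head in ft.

A = 3910 ha = 3.91 × 10^7 m²
Δh = ΔV / (S × A) = 9280 m³ / (3.1 × 10^-5 × 3.91 × 10^7 m²) = 7.656 m
Δh = 7.656 m = 25.12 ft

Δh ≈ 25.1 ft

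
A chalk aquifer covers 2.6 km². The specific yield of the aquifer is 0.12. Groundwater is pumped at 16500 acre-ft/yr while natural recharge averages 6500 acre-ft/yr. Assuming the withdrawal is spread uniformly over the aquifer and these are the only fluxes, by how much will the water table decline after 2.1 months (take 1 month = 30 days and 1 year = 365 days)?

A = 2.6 km² = 2.6 × 10^6 m²
Net abstraction = 16500 − 6500 = 10000 acre-ft/yr
Q_net = 10000 acre-ft/yr = 33790 m³/d
t = 2.1 months = 63 d
ΔV = Q × t = 33790 m³/d × 63 d = 2.129 × 10^6 m³
Δh = ΔV / (Sy × A) = 2.129 × 10^6 / (0.12 × 2.6 × 10^6) = 6.824 m

Δh ≈ 6.82 m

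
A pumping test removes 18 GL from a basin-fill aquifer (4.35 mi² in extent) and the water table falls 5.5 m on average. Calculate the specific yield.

A = 4.35 mi² = 1.127 × 10^7 m²
ΔV = 18 GL = 1.8 × 10^7 m³
Sy = ΔV / (A × Δh) = 1.8 × 10^7 m³ / (1.127 × 10^7 m² × 5.5 m) = 0.2905

Sy ≈ 0.29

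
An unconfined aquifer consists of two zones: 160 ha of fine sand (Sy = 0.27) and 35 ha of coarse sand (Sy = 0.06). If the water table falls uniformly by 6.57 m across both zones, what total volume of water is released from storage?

ΔV ≈ 2.98 × 10^6 m³

A₁ = 160 ha = 1.6 × 10^6 m²; A₂ = 35 ha = 3.5 × 10^5 m²
ΔV₁ = 0.27 × 1.6 × 10^6 × 6.57 = 2.838 × 10^6 m³
ΔV₂ = 0.06 × 3.5 × 10^5 × 6.57 = 1.38 × 10^5 m³
ΔV = ΔV₁ + ΔV₂ = 2.976 × 10^6 m³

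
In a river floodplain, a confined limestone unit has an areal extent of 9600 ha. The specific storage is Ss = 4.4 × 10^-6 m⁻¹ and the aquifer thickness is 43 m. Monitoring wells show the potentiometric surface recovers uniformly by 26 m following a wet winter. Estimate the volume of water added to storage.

ΔV ≈ 4.72 × 10^5 m³

S = Ss × b = 4.4 × 10^-6 m⁻¹ × 43 m = 1.892 × 10^-4
A = 9600 ha = 9.6 × 10^7 m²
ΔV = S × A × Δh = 1.892 × 10^-4 × 9.6 × 10^7 m² × 26 m = 4.722 × 10^5 m³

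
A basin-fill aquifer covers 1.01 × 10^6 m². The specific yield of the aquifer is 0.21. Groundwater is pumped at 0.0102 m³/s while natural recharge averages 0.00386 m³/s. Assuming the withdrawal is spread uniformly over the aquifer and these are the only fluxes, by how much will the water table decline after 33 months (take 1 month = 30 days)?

Δh ≈ 2.56 m

Net abstraction = 0.0102 − 0.00386 = 0.00634 m³/s
Q_net = 0.00634 m³/s = 547.8 m³/d
t = 33 months = 990 d
ΔV = Q × t = 547.8 m³/d × 990 d = 5.423 × 10^5 m³
Δh = ΔV / (Sy × A) = 5.423 × 10^5 / (0.21 × 1.01 × 10^6) = 2.557 m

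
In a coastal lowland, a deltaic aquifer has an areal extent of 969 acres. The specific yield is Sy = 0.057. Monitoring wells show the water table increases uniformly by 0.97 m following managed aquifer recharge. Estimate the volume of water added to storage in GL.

A = 969 acres = 3.921 × 10^6 m²
ΔV = Sy × A × Δh = 0.057 × 3.921 × 10^6 m² × 0.97 m = 2.168 × 10^5 m³
ΔV = 2.168 × 10^5 m³ = 0.2168 GL

ΔV ≈ 0.217 GL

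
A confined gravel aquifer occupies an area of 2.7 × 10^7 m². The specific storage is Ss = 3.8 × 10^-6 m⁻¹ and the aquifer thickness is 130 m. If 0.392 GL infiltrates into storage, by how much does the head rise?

S = Ss × b = 3.8 × 10^-6 m⁻¹ × 130 m = 4.94 × 10^-4
ΔV = 0.392 GL = 3.92 × 10^5 m³
Δh = ΔV / (S × A) = 3.92 × 10^5 m³ / (4.94 × 10^-4 × 2.7 × 10^7 m²) = 29.39 m

Δh ≈ 29.4 m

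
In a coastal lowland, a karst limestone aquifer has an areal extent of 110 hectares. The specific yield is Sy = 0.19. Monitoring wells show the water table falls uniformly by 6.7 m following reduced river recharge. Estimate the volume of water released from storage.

A = 110 hectares = 1.1 × 10^6 m²
ΔV = Sy × A × Δh = 0.19 × 1.1 × 10^6 m² × 6.7 m = 1.4 × 10^6 m³

ΔV ≈ 1.4 × 10^6 m³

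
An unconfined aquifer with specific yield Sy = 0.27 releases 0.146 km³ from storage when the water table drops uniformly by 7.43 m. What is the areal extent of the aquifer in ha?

ΔV = 0.146 km³ = 1.46 × 10^8 m³
A = ΔV / (Sy × Δh) = 1.46 × 10^8 / (0.27 × 7.43) = 7.278 × 10^7 m²
A = 7.278 × 10^7 m² = 7278 ha

A ≈ 7280 ha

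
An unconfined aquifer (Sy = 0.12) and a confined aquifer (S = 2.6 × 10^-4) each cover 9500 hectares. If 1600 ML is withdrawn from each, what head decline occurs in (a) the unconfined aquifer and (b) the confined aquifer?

A = 9500 hectares = 9.5 × 10^7 m²
ΔV = 1600 ML = 1.6 × 10^6 m³
Unconfined: Δh_u = ΔV/(Sy·A) = 1.6 × 10^6/(0.12 × 9.5 × 10^7) = 0.1404 m
Confined: Δh_c = ΔV/(S·A) = 1.6 × 10^6/(2.6 × 10^-4 × 9.5 × 10^7) = 64.78 m

Δh_u ≈ 0.14 m; Δh_c ≈ 64.8 m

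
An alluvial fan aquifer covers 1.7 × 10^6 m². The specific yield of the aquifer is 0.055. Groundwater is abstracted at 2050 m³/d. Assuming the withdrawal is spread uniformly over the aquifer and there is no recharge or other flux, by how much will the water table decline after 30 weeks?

Δh ≈ 4.6 m

t = 30 weeks = 210 d
ΔV = Q × t = 2050 m³/d × 210 d = 4.305 × 10^5 m³
Δh = ΔV / (Sy × A) = 4.305 × 10^5 / (0.055 × 1.7 × 10^6) = 4.604 m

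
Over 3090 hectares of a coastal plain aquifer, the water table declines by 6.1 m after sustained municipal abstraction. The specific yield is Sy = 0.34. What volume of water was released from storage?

ΔV ≈ 6.41 × 10^7 m³

A = 3090 hectares = 3.09 × 10^7 m²
ΔV = Sy × A × Δh = 0.34 × 3.09 × 10^7 m² × 6.1 m = 6.409 × 10^7 m³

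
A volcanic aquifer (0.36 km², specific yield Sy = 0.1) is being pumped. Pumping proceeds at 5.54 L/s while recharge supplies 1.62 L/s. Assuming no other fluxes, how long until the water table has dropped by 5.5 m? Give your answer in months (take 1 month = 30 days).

A = 0.36 km² = 3.6 × 10^5 m²
ΔV = Sy × A × Δh = 0.1 × 3.6 × 10^5 × 5.5 = 1.98 × 10^5 m³
Net withdrawal = 5.54 − 1.62 = 3.92 L/s = 338.7 m³/d
t = ΔV / Q = 1.98 × 10^5 m³ / 338.7 m³/d = 584.6 d
t = 584.6 d ≈ 19.49 months

t ≈ 19.5 months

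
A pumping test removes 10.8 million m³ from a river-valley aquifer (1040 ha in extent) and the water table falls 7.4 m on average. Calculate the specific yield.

A = 1040 ha = 1.04 × 10^7 m²
ΔV = 10.8 million m³ = 1.08 × 10^7 m³
Sy = ΔV / (A × Δh) = 1.08 × 10^7 m³ / (1.04 × 10^7 m² × 7.4 m) = 0.1403

Sy ≈ 0.14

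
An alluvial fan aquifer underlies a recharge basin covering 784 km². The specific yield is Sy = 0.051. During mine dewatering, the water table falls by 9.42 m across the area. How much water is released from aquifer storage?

A = 784 km² = 7.84 × 10^8 m²
ΔV = Sy × A × Δh = 0.051 × 7.84 × 10^8 m² × 9.42 m = 3.766 × 10^8 m³

ΔV ≈ 3.77 × 10^8 m³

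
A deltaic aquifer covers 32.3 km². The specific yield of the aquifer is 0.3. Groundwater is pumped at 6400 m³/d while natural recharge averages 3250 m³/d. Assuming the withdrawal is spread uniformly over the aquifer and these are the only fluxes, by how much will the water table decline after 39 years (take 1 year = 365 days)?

A = 32.3 km² = 3.23 × 10^7 m²
Net abstraction = 6400 − 3250 = 3150 m³/d
t = 39 years = 14240 d
ΔV = Q × t = 3150 m³/d × 14240 d = 4.484 × 10^7 m³
Δh = ΔV / (Sy × A) = 4.484 × 10^7 / (0.3 × 3.23 × 10^7) = 4.627 m

Δh ≈ 4.63 m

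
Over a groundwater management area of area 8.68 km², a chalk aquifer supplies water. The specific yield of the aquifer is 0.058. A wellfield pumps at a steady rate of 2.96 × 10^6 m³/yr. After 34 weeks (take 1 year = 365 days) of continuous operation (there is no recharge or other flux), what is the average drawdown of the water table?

Δh ≈ 3.83 m

A = 8.68 km² = 8.68 × 10^6 m²
Q = 2.96 × 10^6 m³/yr = 8110 m³/d
t = 34 weeks = 238 d
ΔV = Q × t = 8110 m³/d × 238 d = 1.93 × 10^6 m³
Δh = ΔV / (Sy × A) = 1.93 × 10^6 / (0.058 × 8.68 × 10^6) = 3.834 m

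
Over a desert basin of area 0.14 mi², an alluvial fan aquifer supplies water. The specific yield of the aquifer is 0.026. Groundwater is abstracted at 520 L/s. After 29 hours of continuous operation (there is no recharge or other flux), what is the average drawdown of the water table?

Δh ≈ 5.76 m

A = 0.14 mi² = 3.626 × 10^5 m²
Q = 520 L/s = 44930 m³/d
t = 29 hours = 1.208 d
ΔV = Q × t = 44930 m³/d × 1.208 d = 54290 m³
Δh = ΔV / (Sy × A) = 54290 / (0.026 × 3.626 × 10^5) = 5.758 m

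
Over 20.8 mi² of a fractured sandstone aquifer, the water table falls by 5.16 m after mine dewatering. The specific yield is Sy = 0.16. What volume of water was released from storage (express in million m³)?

ΔV ≈ 44.5 million m³

A = 20.8 mi² = 5.387 × 10^7 m²
ΔV = Sy × A × Δh = 0.16 × 5.387 × 10^7 m² × 5.16 m = 4.448 × 10^7 m³
ΔV = 4.448 × 10^7 m³ = 44.48 million m³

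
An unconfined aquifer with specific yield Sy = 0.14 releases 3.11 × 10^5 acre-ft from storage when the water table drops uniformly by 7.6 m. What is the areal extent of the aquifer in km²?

A ≈ 361 km²

ΔV = 3.11 × 10^5 acre-ft = 3.836 × 10^8 m³
A = ΔV / (Sy × Δh) = 3.836 × 10^8 / (0.14 × 7.6) = 3.605 × 10^8 m²
A = 3.605 × 10^8 m² = 360.5 km²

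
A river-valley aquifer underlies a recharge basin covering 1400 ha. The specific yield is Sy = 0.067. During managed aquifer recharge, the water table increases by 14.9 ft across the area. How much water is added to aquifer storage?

A = 1400 ha = 1.4 × 10^7 m²
Δh = 14.9 ft = 4.542 m
ΔV = Sy × A × Δh = 0.067 × 1.4 × 10^7 m² × 4.542 m = 4.26 × 10^6 m³

ΔV ≈ 4.26 × 10^6 m³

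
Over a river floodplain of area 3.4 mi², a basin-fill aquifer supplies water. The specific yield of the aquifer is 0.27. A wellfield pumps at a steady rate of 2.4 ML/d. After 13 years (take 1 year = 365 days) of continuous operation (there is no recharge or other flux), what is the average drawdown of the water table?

A = 3.4 mi² = 8.806 × 10^6 m²
Q = 2.4 ML/d = 2400 m³/d
t = 13 years = 4745 d
ΔV = Q × t = 2400 m³/d × 4745 d = 1.139 × 10^7 m³
Δh = ΔV / (Sy × A) = 1.139 × 10^7 / (0.27 × 8.806 × 10^6) = 4.79 m

Δh ≈ 4.79 m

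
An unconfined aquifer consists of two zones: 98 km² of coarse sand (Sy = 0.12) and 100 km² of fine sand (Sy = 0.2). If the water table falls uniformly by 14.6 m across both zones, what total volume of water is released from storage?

ΔV ≈ 4.64 × 10^8 m³

A₁ = 98 km² = 9.8 × 10^7 m²; A₂ = 100 km² = 1 × 10^8 m²
ΔV₁ = 0.12 × 9.8 × 10^7 × 14.6 = 1.717 × 10^8 m³
ΔV₂ = 0.2 × 1 × 10^8 × 14.6 = 2.92 × 10^8 m³
ΔV = ΔV₁ + ΔV₂ = 4.637 × 10^8 m³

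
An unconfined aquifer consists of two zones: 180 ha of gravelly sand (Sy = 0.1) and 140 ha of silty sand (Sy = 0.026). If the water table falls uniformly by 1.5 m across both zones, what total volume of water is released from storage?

A₁ = 180 ha = 1.8 × 10^6 m²; A₂ = 140 ha = 1.4 × 10^6 m²
ΔV₁ = 0.1 × 1.8 × 10^6 × 1.5 = 2.7 × 10^5 m³
ΔV₂ = 0.026 × 1.4 × 10^6 × 1.5 = 54600 m³
ΔV = ΔV₁ + ΔV₂ = 3.246 × 10^5 m³

ΔV ≈ 3.25 × 10^5 m³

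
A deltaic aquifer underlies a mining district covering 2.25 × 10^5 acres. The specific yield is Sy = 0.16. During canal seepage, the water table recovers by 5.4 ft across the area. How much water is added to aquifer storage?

A = 2.25 × 10^5 acres = 9.105 × 10^8 m²
Δh = 5.4 ft = 1.646 m
ΔV = Sy × A × Δh = 0.16 × 9.105 × 10^8 m² × 1.646 m = 2.398 × 10^8 m³

ΔV ≈ 2.4 × 10^8 m³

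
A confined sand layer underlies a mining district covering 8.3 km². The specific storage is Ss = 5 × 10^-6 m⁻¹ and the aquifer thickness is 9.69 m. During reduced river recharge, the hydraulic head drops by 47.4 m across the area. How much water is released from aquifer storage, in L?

ΔV ≈ 1.91 × 10^7 L

S = Ss × b = 5 × 10^-6 m⁻¹ × 9.69 m = 4.845 × 10^-5
A = 8.3 km² = 8.3 × 10^6 m²
ΔV = S × A × Δh = 4.845 × 10^-5 × 8.3 × 10^6 m² × 47.4 m = 19060 m³
ΔV = 19060 m³ = 1.906 × 10^7 L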